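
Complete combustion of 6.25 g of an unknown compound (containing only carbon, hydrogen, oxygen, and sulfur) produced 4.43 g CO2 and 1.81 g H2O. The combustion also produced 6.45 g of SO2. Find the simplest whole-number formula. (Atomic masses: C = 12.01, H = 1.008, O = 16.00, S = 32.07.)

CH2OS

mol C = 4.43 / 44.01 = 0.1007; mass C = 0.1007 × 12.01 = 1.209 g
mol H = 2 × (1.81 / 18.02) = 0.2009; mass H = 0.2009 × 1.008 = 0.2025 g
mol S = 6.45 / 64.07 = 0.1007; mass S = 3.229 g
mass O = 6.25 − (4.640) = 1.610 g → mol O = 0.1006
Divide by the smallest (0.1006 mol O): C 1.000, H 1.996, O 1.000, S 1.000
≈ 1:2:1:1 → CH2OS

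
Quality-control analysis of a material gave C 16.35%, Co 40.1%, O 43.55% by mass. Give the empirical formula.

C2CoO4

Assume 100 g: 16.35 g C, 40.1 g Co, 43.55 g O.
n(C) = 16.35/12.01 = 1.361, n(Co) = 40.1/58.93 = 0.6805, n(O) = 43.55/16.00 = 2.722
Smallest is Co at 0.6805 mol; normalising gives C 2.001, Co 1.000, O 4.000
≈ 2:1:4 → C2CoO4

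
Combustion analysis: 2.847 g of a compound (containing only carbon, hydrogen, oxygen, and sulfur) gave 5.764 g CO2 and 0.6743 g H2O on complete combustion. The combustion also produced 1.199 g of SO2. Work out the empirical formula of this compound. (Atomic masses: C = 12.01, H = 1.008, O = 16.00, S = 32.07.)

mol C = 5.764 / 44.01 = 0.1310; mass C = 0.1310 × 12.01 = 1.573 g
mol H = 2 × (0.6743 / 18.02) = 0.07484; mass H = 0.07484 × 1.008 = 0.07544 g
mol S = 1.199 / 64.07 = 0.01871; mass S = 0.6002 g
mass O = 2.847 − (2.249) = 0.5985 g → mol O = 0.03740
Ratios (÷ 0.01871): C 6.999, H 3.999, O 1.999, S 1.000
→ C7H4O2S

C7H4O2S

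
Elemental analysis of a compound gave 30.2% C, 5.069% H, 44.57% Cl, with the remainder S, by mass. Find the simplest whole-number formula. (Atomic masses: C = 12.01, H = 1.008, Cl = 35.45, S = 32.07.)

Assume 100 g: 30.2 g C, 5.069 g H, 44.57 g Cl, 20.161 g S.
n(C) = 30.2/12.01 = 2.515, n(H) = 5.069/1.008 = 5.029, n(Cl) = 44.57/35.45 = 1.257, n(S) = 20.161/32.07 = 0.6287
Divide by the smallest (0.6287 mol S): C 4.000, H 7.999, Cl 2.000, S 1.000
→ C4H8Cl2S

C4H8Cl2S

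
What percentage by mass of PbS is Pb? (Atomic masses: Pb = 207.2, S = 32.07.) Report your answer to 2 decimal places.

Molar mass = 1(207.2) + 1(32.07) = 239.270 g/mol
Mass of Pb per mole = 1 × 207.2 = 207.200 g
% Pb = 207.200 / 239.270 × 100 = 86.60%

86.60%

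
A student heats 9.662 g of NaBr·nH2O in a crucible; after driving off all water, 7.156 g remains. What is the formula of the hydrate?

NaBr·2H2O

Mass of water lost = 9.662 − 7.156 = 2.506 g → 2.506 / 18.02 = 0.1391 mol H2O
Molar mass of NaBr = 102.89 g/mol → mol NaBr = 7.156 / 102.89 = 0.06955
n = 0.1391 / 0.06955 = 2.00 ≈ 2 → NaBr·2H2O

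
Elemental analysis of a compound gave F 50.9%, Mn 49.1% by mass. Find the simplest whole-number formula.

F3Mn

Assume 100 g: 50.9 g F, 49.1 g Mn.
F: 50.9 g ÷ 19.00 g/mol = 2.679 mol
Mn: 49.1 g ÷ 54.94 g/mol = 0.8937 mol
Ratios (÷ 0.8937): F 2.998, Mn 1.000
Ratio ≈ 3:1, so the empirical formula is F3Mn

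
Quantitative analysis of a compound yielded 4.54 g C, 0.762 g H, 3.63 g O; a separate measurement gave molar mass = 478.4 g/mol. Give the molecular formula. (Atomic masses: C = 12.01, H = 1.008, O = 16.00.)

C20H40O12

n(C) = 4.54/12.01 = 0.378, n(H) = 0.762/1.008 = 0.756, n(O) = 3.63/16.00 = 0.2269
Ratios (÷ 0.2269): C 1.666, H 3.332, O 1.000
×3: C 5.00, H 10.00, O 3.00 → C5H10O3
Empirical-formula mass = 118.13 g/mol
n = 478.4 / 118.13 = 4.05 ≈ 4
Molecular formula = (C5H10O3)×4 = C20H40O12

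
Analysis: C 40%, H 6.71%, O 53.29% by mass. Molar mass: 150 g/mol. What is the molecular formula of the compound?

Assume 100 g: 40 g C, 6.71 g H, 53.29 g O.
Moles — C: 40 / 12.01 = 3.331 mol; H: 6.71 / 1.008 = 6.657 mol; O: 53.29 / 16.00 = 3.331 mol
Divide by the smallest (3.331 mol C): C 1.000, H 1.999, O 1.000
Ratio ≈ 1:2:1, so the empirical formula is CH2O
Empirical-formula mass = 30.03 g/mol
n = 150 / 30.03 = 5.00 ≈ 5
Molecular formula = (CH2O)×5 = C5H10O5

C5H10O5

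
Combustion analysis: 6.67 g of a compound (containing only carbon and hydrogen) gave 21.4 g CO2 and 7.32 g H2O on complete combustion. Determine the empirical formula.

mol C = 21.4 / 44.01 = 0.4863; mass C = 0.4863 × 12.01 = 5.840 g
mol H = 2 × (7.32 / 18.02) = 0.8124; mass H = 0.8124 × 1.008 = 0.8189 g
Divide by the smallest (0.4863 mol C): C 1.000, H 1.671
Scaling by 3: C 3.00, H 5.01 → C3H5

C3H5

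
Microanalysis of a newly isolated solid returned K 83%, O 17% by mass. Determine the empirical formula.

Assume 100 g: 83 g K, 17 g O.
n(K) = 83/39.10 = 2.123, n(O) = 17/16.00 = 1.062
Smallest is O at 1.062 mol; normalising gives K 1.998, O 1.000
Ratio ≈ 2:1, so the empirical formula is K2O

K2O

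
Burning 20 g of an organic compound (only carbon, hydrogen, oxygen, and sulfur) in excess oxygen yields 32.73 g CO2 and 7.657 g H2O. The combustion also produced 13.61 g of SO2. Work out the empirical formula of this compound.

mol C = 32.73 / 44.01 = 0.7437; mass C = 0.7437 × 12.01 = 8.932 g
mol H = 2 × (7.657 / 18.02) = 0.8498; mass H = 0.8498 × 1.008 = 0.8566 g
mol S = 13.61 / 64.07 = 0.2124; mass S = 6.812 g
mass O = 20 − (16.60) = 3.399 g → mol O = 0.2124
Divide by the smallest (0.2124 mol S): C 3.501, H 4.001, O 1.000, S 1.000
Scaling by 2: C 7.00, H 8.00, O 2.00, S 2.00 → C7H8O2S2

C7H8O2S2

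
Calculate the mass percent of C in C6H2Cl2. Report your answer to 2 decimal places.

49.70%

Molar mass = 6(12.01) + 2(1.008) + 2(35.45) = 144.976 g/mol
Mass of C per mole = 6 × 12.01 = 72.060 g
% C = 72.060 / 144.976 × 100 = 49.70%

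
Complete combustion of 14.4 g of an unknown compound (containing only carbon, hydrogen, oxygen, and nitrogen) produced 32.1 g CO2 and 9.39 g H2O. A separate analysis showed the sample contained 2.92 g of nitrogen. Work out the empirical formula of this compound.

mol C = 32.1 / 44.01 = 0.7294; mass C = 0.7294 × 12.01 = 8.760 g
mol H = 2 × (9.39 / 18.02) = 1.042; mass H = 1.042 × 1.008 = 1.051 g
mol N = 2.92 / 14.01 = 0.2084
mass O = 14.4 − (12.73) = 1.670 g → mol O = 0.1044
Smallest is O at 0.1044 mol; normalising gives C 6.990, H 9.987, N 1.997, O 1.000
→ C7H10N2O

C7H10N2O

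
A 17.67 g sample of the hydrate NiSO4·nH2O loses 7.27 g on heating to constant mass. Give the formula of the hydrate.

Mass of anhydrous NiSO4 = 17.67 − 7.27 = 10.4 g
mol H2O = 7.27 / 18.02 = 0.4034
Molar mass of NiSO4 = 154.76 g/mol → mol NiSO4 = 10.4 / 154.76 = 0.0672
n = 0.4034 / 0.0672 = 6.00 ≈ 6 → NiSO4·6H2O

NiSO4·6H2O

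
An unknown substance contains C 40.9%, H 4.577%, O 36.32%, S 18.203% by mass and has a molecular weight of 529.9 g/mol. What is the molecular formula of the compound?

C18H24O12S3

Assume 100 g: 40.9 g C, 4.577 g H, 36.32 g O, 18.203 g S.
n(C) = 40.9/12.01 = 3.405, n(H) = 4.577/1.008 = 4.541, n(O) = 36.32/16.00 = 2.27, n(S) = 18.203/32.07 = 0.5676
Divide by the smallest (0.5676 mol S): C 6.000, H 8.000, O 3.999, S 1.000
≈ 6:8:4:1 → C6H8O4S
Empirical-formula mass = 176.19 g/mol
n = 529.9 / 176.19 = 3.01 ≈ 3
Molecular formula = (C6H8O4S)×3 = C18H24O12S3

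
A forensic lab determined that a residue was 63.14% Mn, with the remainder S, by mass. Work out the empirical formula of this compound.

MnS

Assume 100 g: 63.14 g Mn, 36.86 g S.
Mn: 63.14 g ÷ 54.94 g/mol = 1.149 mol
S: 36.86 g ÷ 32.07 g/mol = 1.149 mol
Divide by the smallest (1.149 mol Mn): Mn 1.000, S 1.000
Ratio ≈ 1:1, so the empirical formula is MnS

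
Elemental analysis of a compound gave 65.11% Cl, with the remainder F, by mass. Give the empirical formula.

Assume 100 g: 65.11 g Cl, 34.89 g F.
Cl: 65.11 g ÷ 35.45 g/mol = 1.837 mol
F: 34.89 g ÷ 19.00 g/mol = 1.836 mol
Divide by the smallest (1.836 mol F): Cl 1.000, F 1.000
→ ClF

ClF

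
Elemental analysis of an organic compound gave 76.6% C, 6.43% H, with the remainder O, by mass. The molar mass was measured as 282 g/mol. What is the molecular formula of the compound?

Assume 100 g: 76.6 g C, 6.43 g H, 16.97 g O.
Moles — C: 76.6 / 12.01 = 6.378 mol; H: 6.43 / 1.008 = 6.379 mol; O: 16.97 / 16.00 = 1.061 mol
Divide by the smallest (1.061 mol O): C 6.013, H 6.014, O 1.000
≈ 6:6:1 → C6H6O
Empirical-formula mass = 94.11 g/mol
n = 282 / 94.11 = 3.00 ≈ 3
Molecular formula = (C6H6O)×3 = C18H18O3

C18H18O3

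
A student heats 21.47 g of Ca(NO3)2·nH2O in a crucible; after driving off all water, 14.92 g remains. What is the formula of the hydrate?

Ca(NO3)2·4H2O

Mass of water lost = 21.47 − 14.92 = 6.55 g → 6.55 / 18.02 = 0.3635 mol H2O
Molar mass of Ca(NO3)2 = 164.10 g/mol → mol Ca(NO3)2 = 14.92 / 164.10 = 0.09092
n = 0.3635 / 0.09092 = 4.00 ≈ 4 → Ca(NO3)2·4H2O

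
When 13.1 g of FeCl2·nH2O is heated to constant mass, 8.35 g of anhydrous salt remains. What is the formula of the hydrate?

Mass of water lost = 13.1 − 8.35 = 4.75 g → 4.75 / 18.02 = 0.2636 mol H2O
Molar mass of FeCl2 = 126.75 g/mol → mol FeCl2 = 8.35 / 126.75 = 0.06588
n = 0.2636 / 0.06588 = 4.00 ≈ 4 → FeCl2·4H2O

FeCl2·4H2O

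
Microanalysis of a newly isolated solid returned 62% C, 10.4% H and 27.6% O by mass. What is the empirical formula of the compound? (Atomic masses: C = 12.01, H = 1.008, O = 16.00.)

C3H6O

Assume 100 g: 62 g C, 10.4 g H, 27.6 g O.
C: 62 g ÷ 12.01 g/mol = 5.162 mol
H: 10.4 g ÷ 1.008 g/mol = 10.32 mol
O: 27.6 g ÷ 16.00 g/mol = 1.725 mol
Ratios (÷ 1.725): C 2.993, H 5.981, O 1.000
≈ 3:6:1 → C3H6O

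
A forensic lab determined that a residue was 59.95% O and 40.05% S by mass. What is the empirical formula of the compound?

O3S

Assume 100 g: 59.95 g O, 40.05 g S.
O: 59.95 g ÷ 16.00 g/mol = 3.747 mol
S: 40.05 g ÷ 32.07 g/mol = 1.249 mol
Ratios (÷ 1.249): O 3.000, S 1.000
≈ 3:1 → O3S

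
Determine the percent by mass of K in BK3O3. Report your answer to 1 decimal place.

Molar mass = 1(10.81) + 3(39.10) + 3(16.00) = 176.110 g/mol
Mass of K per mole = 3 × 39.10 = 117.300 g
% K = 117.300 / 176.110 × 100 = 66.6%

66.6%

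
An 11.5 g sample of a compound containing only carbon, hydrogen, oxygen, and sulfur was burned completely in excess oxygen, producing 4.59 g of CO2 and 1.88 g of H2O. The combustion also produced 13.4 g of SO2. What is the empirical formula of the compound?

CH2O2S2

mol C = 4.59 / 44.01 = 0.1043; mass C = 0.1043 × 12.01 = 1.253 g
mol H = 2 × (1.88 / 18.02) = 0.2087; mass H = 0.2087 × 1.008 = 0.2103 g
mol S = 13.4 / 64.07 = 0.2091; mass S = 6.707 g
mass O = 11.5 − (8.170) = 3.330 g → mol O = 0.2081
Ratios (÷ 0.1043): C 1.000, H 2.001, O 1.995, S 2.005
≈ 1:2:2:2 → CH2O2S2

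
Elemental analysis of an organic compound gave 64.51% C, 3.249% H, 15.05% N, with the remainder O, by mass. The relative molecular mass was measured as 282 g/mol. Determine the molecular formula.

C15H9N3O3

Assume 100 g: 64.51 g C, 3.249 g H, 15.05 g N, 17.191 g O.
Moles — C: 64.51 / 12.01 = 5.371 mol; H: 3.249 / 1.008 = 3.223 mol; N: 15.05 / 14.01 = 1.074 mol; O: 17.191 / 16.00 = 1.074 mol
Divide by the smallest (1.074 mol N): C 5.000, H 3.000, N 1.000, O 1.000
Ratio ≈ 5:3:1:1, so the empirical formula is C5H3NO
Empirical-formula mass = 93.08 g/mol
n = 282 / 93.08 = 3.03 ≈ 3
Molecular formula = (C5H3NO)×3 = C15H9N3O3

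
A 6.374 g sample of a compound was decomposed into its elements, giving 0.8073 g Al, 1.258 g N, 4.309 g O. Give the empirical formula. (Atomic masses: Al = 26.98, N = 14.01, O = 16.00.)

AlN3O9

Moles — Al: 0.8073 / 26.98 = 0.02992 mol; N: 1.258 / 14.01 = 0.08979 mol; O: 4.309 / 16.00 = 0.2693 mol
Smallest is Al at 0.02992 mol; normalising gives Al 1.000, N 3.001, O 9.000
≈ 1:3:9 → AlN3O9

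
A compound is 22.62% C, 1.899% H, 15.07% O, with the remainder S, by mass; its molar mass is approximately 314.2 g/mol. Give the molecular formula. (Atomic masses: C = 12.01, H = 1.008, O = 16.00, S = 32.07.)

Assume 100 g: 22.62 g C, 1.899 g H, 15.07 g O, 60.411 g S.
Moles — C: 22.62 / 12.01 = 1.883 mol; H: 1.899 / 1.008 = 1.884 mol; O: 15.07 / 16.00 = 0.9419 mol; S: 60.411 / 32.07 = 1.884 mol
Smallest is O at 0.9419 mol; normalising gives C 2.000, H 2.000, O 1.000, S 2.000
≈ 2:2:1:2 → C2H2OS2
Empirical-formula mass = 106.18 g/mol
n = 314.2 / 106.18 = 2.96 ≈ 3
Molecular formula = (C2H2OS2)×3 = C6H6O3S6

C6H6O3S6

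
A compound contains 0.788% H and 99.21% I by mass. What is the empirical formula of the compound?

HI

Assume 100 g: 0.788 g H, 99.21 g I.
H: 0.788 g ÷ 1.008 g/mol = 0.7817 mol
I: 99.21 g ÷ 126.90 g/mol = 0.7818 mol
Divide by the smallest (0.7817 mol H): H 1.000, I 1.000
Ratio ≈ 1:1, so the empirical formula is HI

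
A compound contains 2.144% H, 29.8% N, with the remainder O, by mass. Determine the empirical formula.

HNO2

Assume 100 g: 2.144 g H, 29.8 g N, 68.056 g O.
Moles — H: 2.144 / 1.008 = 2.127 mol; N: 29.8 / 14.01 = 2.127 mol; O: 68.056 / 16.00 = 4.253 mol
Divide by the smallest (2.127 mol H): H 1.000, N 1.000, O 2.000
Ratio ≈ 1:1:2, so the empirical formula is HNO2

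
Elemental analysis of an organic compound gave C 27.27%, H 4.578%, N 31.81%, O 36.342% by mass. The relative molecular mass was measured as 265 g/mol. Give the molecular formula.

C6H12N6O6

Assume 100 g: 27.27 g C, 4.578 g H, 31.81 g N, 36.342 g O.
Moles — C: 27.27 / 12.01 = 2.271 mol; H: 4.578 / 1.008 = 4.542 mol; N: 31.81 / 14.01 = 2.271 mol; O: 36.342 / 16.00 = 2.271 mol
Ratios (÷ 2.271): C 1.000, H 2.000, N 1.000, O 1.000
Ratio ≈ 1:2:1:1, so the empirical formula is CH2NO
Empirical-formula mass = 44.04 g/mol
n = 265 / 44.04 = 6.02 ≈ 6
Molecular formula = (CH2NO)×6 = C6H12N6O6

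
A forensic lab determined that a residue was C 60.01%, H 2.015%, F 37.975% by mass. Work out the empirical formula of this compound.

C5H2F2

Assume 100 g: 60.01 g C, 2.015 g H, 37.975 g F.
Moles — C: 60.01 / 12.01 = 4.997 mol; H: 2.015 / 1.008 = 1.999 mol; F: 37.975 / 19.00 = 1.999 mol
Smallest is F at 1.999 mol; normalising gives C 2.500, H 1.000, F 1.000
Scaling by 2: C 5.00, H 2.00, F 2.00 → C5H2F2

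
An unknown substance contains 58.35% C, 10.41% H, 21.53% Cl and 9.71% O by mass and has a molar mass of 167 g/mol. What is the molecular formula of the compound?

C8H17ClO

Assume 100 g: 58.35 g C, 10.41 g H, 21.53 g Cl, 9.71 g O.
Moles — C: 58.35 / 12.01 = 4.858 mol; H: 10.41 / 1.008 = 10.33 mol; Cl: 21.53 / 35.45 = 0.6073 mol; O: 9.71 / 16.00 = 0.6069 mol
Ratios (÷ 0.6069): C 8.006, H 17.017, Cl 1.001, O 1.000
→ C8H17ClO
Empirical-formula mass = 164.67 g/mol
n = 167 / 164.67 = 1.01 ≈ 1
Molecular formula = empirical formula = C8H17ClO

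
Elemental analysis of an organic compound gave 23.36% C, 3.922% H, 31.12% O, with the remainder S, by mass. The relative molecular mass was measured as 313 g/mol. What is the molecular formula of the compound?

C6H12O6S4

Assume 100 g: 23.36 g C, 3.922 g H, 31.12 g O, 41.598 g S.
C: 23.36 g ÷ 12.01 g/mol = 1.945 mol
H: 3.922 g ÷ 1.008 g/mol = 3.891 mol
O: 31.12 g ÷ 16.00 g/mol = 1.945 mol
S: 41.598 g ÷ 32.07 g/mol = 1.297 mol
Ratios (÷ 1.297): C 1.500, H 3.000, O 1.499, S 1.000
×2: C 3.00, H 6.00, O 3.00, S 2.00 → C3H6O3S2
Empirical-formula mass = 154.22 g/mol
n = 313 / 154.22 = 2.03 ≈ 2
Molecular formula = (C3H6O3S2)×2 = C6H12O6S4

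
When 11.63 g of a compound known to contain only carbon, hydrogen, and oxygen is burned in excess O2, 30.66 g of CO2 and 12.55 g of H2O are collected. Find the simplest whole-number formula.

C6H12O

mol C = 30.66 / 44.01 = 0.6967; mass C = 0.6967 × 12.01 = 8.367 g
mol H = 2 × (12.55 / 18.02) = 1.393; mass H = 1.393 × 1.008 = 1.404 g
mass O = 11.63 − (9.771) = 1.859 g → mol O = 0.1162
Ratios (÷ 0.1162): C 5.996, H 11.988, O 1.000
Ratio ≈ 6:12:1, so the empirical formula is C6H12O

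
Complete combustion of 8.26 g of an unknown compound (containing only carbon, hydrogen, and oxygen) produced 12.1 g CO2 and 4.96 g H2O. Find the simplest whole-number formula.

mol C = 12.1 / 44.01 = 0.2749; mass C = 0.2749 × 12.01 = 3.302 g
mol H = 2 × (4.96 / 18.02) = 0.5505; mass H = 0.5505 × 1.008 = 0.5549 g
mass O = 8.26 − (3.857) = 4.403 g → mol O = 0.2752
Divide by the smallest (0.2749 mol C): C 1.000, H 2.002, O 1.001
→ CH2O

CH2O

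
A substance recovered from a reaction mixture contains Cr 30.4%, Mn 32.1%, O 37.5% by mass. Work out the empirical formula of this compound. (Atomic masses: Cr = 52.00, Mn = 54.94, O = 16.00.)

Assume 100 g: 30.4 g Cr, 32.1 g Mn, 37.5 g O.
n(Cr) = 30.4/52.00 = 0.5846, n(Mn) = 32.1/54.94 = 0.5843, n(O) = 37.5/16.00 = 2.344
Smallest is Mn at 0.5843 mol; normalising gives Cr 1.001, Mn 1.000, O 4.011
Ratio ≈ 1:1:4, so the empirical formula is CrMnO4

CrMnO4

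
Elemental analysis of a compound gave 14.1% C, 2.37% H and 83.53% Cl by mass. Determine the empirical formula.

Assume 100 g: 14.1 g C, 2.37 g H, 83.53 g Cl.
Moles — C: 14.1 / 12.01 = 1.174 mol; H: 2.37 / 1.008 = 2.351 mol; Cl: 83.53 / 35.45 = 2.356 mol
Smallest is C at 1.174 mol; normalising gives C 1.000, H 2.003, Cl 2.007
→ CH2Cl2

CH2Cl2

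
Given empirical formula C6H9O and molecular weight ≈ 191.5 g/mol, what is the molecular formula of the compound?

C12H18O2

Empirical-formula mass = 97.13 g/mol
n = 191.5 / 97.13 = 1.97 ≈ 2
Molecular formula = (C6H9O)2 = C12H18O2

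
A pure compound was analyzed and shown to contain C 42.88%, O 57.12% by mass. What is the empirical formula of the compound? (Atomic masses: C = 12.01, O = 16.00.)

CO

Assume 100 g: 42.88 g C, 57.12 g O.
Moles — C: 42.88 / 12.01 = 3.57 mol; O: 57.12 / 16.00 = 3.57 mol
Ratios (÷ 3.57): C 1.000, O 1.000
Ratio ≈ 1:1, so the empirical formula is CO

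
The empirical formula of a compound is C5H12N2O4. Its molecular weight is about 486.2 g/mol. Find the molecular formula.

Empirical-formula mass = 164.17 g/mol
n = 486.2 / 164.17 = 2.96 ≈ 3
Molecular formula = (C5H12N2O4)3 = C15H36N6O12

C15H36N6O12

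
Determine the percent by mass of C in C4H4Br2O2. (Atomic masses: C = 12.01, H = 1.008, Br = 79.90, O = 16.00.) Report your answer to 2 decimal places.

19.70%

Molar mass = 4(12.01) + 4(1.008) + 2(79.90) + 2(16.00) = 243.872 g/mol
Mass of C per mole = 4 × 12.01 = 48.040 g
% C = 48.040 / 243.872 × 100 = 19.70%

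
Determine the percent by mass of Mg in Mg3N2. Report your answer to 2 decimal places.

Molar mass = 3(24.31) + 2(14.01) = 100.950 g/mol
Mass of Mg per mole = 3 × 24.31 = 72.930 g
% Mg = 72.930 / 100.950 × 100 = 72.24%

72.24%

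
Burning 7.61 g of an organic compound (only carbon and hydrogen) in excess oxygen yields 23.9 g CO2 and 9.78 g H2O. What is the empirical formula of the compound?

mol C = 23.9 / 44.01 = 0.5431; mass C = 0.5431 × 12.01 = 6.522 g
mol H = 2 × (9.78 / 18.02) = 1.085; mass H = 1.085 × 1.008 = 1.094 g
Divide by the smallest (0.5431 mol C): C 1.000, H 1.999
≈ 1:2 → CH2

CH2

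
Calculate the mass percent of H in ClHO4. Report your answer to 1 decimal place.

1.0%

Molar mass = 1(35.45) + 1(1.008) + 4(16.00) = 100.458 g/mol
Mass of H per mole = 1 × 1.008 = 1.008 g
% H = 1.008 / 100.458 × 100 = 1.0%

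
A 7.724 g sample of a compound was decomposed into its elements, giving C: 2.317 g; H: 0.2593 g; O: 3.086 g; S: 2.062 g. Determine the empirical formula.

C3H4O3S

Moles — C: 2.317 / 12.01 = 0.1929 mol; H: 0.2593 / 1.008 = 0.2572 mol; O: 3.086 / 16.00 = 0.1929 mol; S: 2.062 / 32.07 = 0.0643 mol
Smallest is S at 0.0643 mol; normalising gives C 3.000, H 4.001, O 3.000, S 1.000
≈ 3:4:3:1 → C3H4O3S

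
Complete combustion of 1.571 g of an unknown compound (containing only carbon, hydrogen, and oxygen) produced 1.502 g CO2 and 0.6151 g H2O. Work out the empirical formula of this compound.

mol C = 1.502 / 44.01 = 0.03413; mass C = 0.03413 × 12.01 = 0.4099 g
mol H = 2 × (0.6151 / 18.02) = 0.06827; mass H = 0.06827 × 1.008 = 0.06881 g
mass O = 1.571 − (0.4787) = 1.092 g → mol O = 0.06827
Smallest is C at 0.03413 mol; normalising gives C 1.000, H 2.000, O 2.000
≈ 1:2:2 → CH2O2

CH2O2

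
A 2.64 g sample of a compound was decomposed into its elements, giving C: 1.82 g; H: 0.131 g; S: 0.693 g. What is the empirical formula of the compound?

C7H6S

n(C) = 1.82/12.01 = 0.1515, n(H) = 0.131/1.008 = 0.13, n(S) = 0.693/32.07 = 0.02161
Smallest is S at 0.02161 mol; normalising gives C 7.013, H 6.014, S 1.000
Ratio ≈ 7:6:1, so the empirical formula is C7H6S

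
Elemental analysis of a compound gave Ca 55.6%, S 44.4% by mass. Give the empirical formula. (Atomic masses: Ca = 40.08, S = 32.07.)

Assume 100 g: 55.6 g Ca, 44.4 g S.
Moles — Ca: 55.6 / 40.08 = 1.387 mol; S: 44.4 / 32.07 = 1.384 mol
Divide by the smallest (1.384 mol S): Ca 1.002, S 1.000
Ratio ≈ 1:1, so the empirical formula is CaS

CaS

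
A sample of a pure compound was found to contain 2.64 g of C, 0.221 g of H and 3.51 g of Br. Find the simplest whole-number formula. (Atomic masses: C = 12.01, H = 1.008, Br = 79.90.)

n(C) = 2.64/12.01 = 0.2198, n(H) = 0.221/1.008 = 0.2192, n(Br) = 3.51/79.90 = 0.04393
Smallest is Br at 0.04393 mol; normalising gives C 5.004, H 4.991, Br 1.000
≈ 5:5:1 → C5H5Br

C5H5Br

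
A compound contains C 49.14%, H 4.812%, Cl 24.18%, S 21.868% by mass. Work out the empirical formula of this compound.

Assume 100 g: 49.14 g C, 4.812 g H, 24.18 g Cl, 21.868 g S.
n(C) = 49.14/12.01 = 4.092, n(H) = 4.812/1.008 = 4.774, n(Cl) = 24.18/35.45 = 0.6821, n(S) = 21.868/32.07 = 0.6819
Divide by the smallest (0.6819 mol S): C 6.000, H 7.001, Cl 1.000, S 1.000
Ratio ≈ 6:7:1:1, so the empirical formula is C6H7ClS

C6H7ClS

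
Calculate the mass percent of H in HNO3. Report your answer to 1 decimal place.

Molar mass = 1(1.008) + 1(14.01) + 3(16.00) = 63.018 g/mol
Mass of H per mole = 1 × 1.008 = 1.008 g
% H = 1.008 / 63.018 × 100 = 1.6%

1.6%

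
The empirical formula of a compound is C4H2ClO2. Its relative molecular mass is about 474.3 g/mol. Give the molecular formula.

Empirical-formula mass = 117.51 g/mol
n = 474.3 / 117.51 = 4.04 ≈ 4
Molecular formula = (C4H2ClO2)4 = C16H8Cl4O8

C16H8Cl4O8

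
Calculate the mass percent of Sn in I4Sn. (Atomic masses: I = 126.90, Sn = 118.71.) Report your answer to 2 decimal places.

Molar mass = 4(126.90) + 1(118.71) = 626.310 g/mol
Mass of Sn per mole = 1 × 118.71 = 118.710 g
% Sn = 118.710 / 626.310 × 100 = 18.95%

18.95%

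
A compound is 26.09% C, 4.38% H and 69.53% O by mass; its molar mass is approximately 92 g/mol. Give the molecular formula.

C2H4O4

Assume 100 g: 26.09 g C, 4.38 g H, 69.53 g O.
C: 26.09 g ÷ 12.01 g/mol = 2.172 mol
H: 4.38 g ÷ 1.008 g/mol = 4.345 mol
O: 69.53 g ÷ 16.00 g/mol = 4.346 mol
Divide by the smallest (2.172 mol C): C 1.000, H 2.000, O 2.000
Ratio ≈ 1:2:2, so the empirical formula is CH2O2
Empirical-formula mass = 46.03 g/mol
n = 92 / 46.03 = 2.00 ≈ 2
Molecular formula = (CH2O2)×2 = C2H4O4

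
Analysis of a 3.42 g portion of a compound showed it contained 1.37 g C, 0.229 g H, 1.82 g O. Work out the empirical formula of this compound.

CH2O

n(C) = 1.37/12.01 = 0.1141, n(H) = 0.229/1.008 = 0.2272, n(O) = 1.82/16.00 = 0.1138
Ratios (÷ 0.1138): C 1.003, H 1.997, O 1.000
Ratio ≈ 1:2:1, so the empirical formula is CH2O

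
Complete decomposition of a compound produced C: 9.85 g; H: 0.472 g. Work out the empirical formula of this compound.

n(C) = 9.85/12.01 = 0.8201, n(H) = 0.472/1.008 = 0.4683
Divide by the smallest (0.4683 mol H): C 1.752, H 1.000
Scaling by 4: C 7.01, H 4.00 → C7H4

C7H4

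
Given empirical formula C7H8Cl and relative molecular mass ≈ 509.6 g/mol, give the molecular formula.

C28H32Cl4

Empirical-formula mass = 127.58 g/mol
n = 509.6 / 127.58 = 3.99 ≈ 4
Molecular formula = (C7H8Cl)4 = C28H32Cl4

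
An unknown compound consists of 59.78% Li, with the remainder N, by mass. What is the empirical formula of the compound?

Assume 100 g: 59.78 g Li, 40.22 g N.
Li: 59.78 g ÷ 6.94 g/mol = 8.614 mol
N: 40.22 g ÷ 14.01 g/mol = 2.871 mol
Smallest is N at 2.871 mol; normalising gives Li 3.000, N 1.000
≈ 3:1 → Li3N

Li3N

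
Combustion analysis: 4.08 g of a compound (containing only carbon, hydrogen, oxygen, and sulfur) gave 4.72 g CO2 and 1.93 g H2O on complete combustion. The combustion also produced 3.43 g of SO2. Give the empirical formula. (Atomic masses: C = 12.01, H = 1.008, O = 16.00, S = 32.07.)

mol C = 4.72 / 44.01 = 0.1072; mass C = 0.1072 × 12.01 = 1.288 g
mol H = 2 × (1.93 / 18.02) = 0.2142; mass H = 0.2142 × 1.008 = 0.2159 g
mol S = 3.43 / 64.07 = 0.05354; mass S = 1.717 g
mass O = 4.08 − (3.221) = 0.8592 g → mol O = 0.05370
Divide by the smallest (0.05354 mol S): C 2.003, H 4.001, O 1.003, S 1.000
≈ 2:4:1:1 → C2H4OS

C2H4OS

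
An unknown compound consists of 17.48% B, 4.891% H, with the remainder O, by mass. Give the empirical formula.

BH3O3

Assume 100 g: 17.48 g B, 4.891 g H, 77.629 g O.
B: 17.48 g ÷ 10.81 g/mol = 1.617 mol
H: 4.891 g ÷ 1.008 g/mol = 4.852 mol
O: 77.629 g ÷ 16.00 g/mol = 4.852 mol
Smallest is B at 1.617 mol; normalising gives B 1.000, H 3.001, O 3.000
Ratio ≈ 1:3:3, so the empirical formula is BH3O3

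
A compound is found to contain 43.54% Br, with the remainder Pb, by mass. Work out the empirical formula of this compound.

Assume 100 g: 43.54 g Br, 56.46 g Pb.
Br: 43.54 g ÷ 79.90 g/mol = 0.5449 mol
Pb: 56.46 g ÷ 207.2 g/mol = 0.2725 mol
Ratios (÷ 0.2725): Br 2.000, Pb 1.000
≈ 2:1 → Br2Pb

Br2Pb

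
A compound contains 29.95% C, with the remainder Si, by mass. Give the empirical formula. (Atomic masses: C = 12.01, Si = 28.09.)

Assume 100 g: 29.95 g C, 70.05 g Si.
Moles — C: 29.95 / 12.01 = 2.494 mol; Si: 70.05 / 28.09 = 2.494 mol
Smallest is C at 2.494 mol; normalising gives C 1.000, Si 1.000
→ CSi

CSi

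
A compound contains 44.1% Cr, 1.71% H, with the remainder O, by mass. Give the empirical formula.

Assume 100 g: 44.1 g Cr, 1.71 g H, 54.19 g O.
Cr: 44.1 g ÷ 52.00 g/mol = 0.8481 mol
H: 1.71 g ÷ 1.008 g/mol = 1.696 mol
O: 54.19 g ÷ 16.00 g/mol = 3.387 mol
Smallest is Cr at 0.8481 mol; normalising gives Cr 1.000, H 2.000, O 3.994
Ratio ≈ 1:2:4, so the empirical formula is CrH2O4

CrH2O4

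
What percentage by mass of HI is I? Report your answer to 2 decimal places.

Molar mass = 1(1.008) + 1(126.90) = 127.908 g/mol
Mass of I per mole = 1 × 126.90 = 126.900 g
% I = 126.900 / 127.908 × 100 = 99.21%

99.21%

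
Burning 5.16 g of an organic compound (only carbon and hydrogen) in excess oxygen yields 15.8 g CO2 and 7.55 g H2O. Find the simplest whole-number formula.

C3H7

mol C = 15.8 / 44.01 = 0.3590; mass C = 0.3590 × 12.01 = 4.312 g
mol H = 2 × (7.55 / 18.02) = 0.8380; mass H = 0.8380 × 1.008 = 0.8447 g
Ratios (÷ 0.359): C 1.000, H 2.334
Multiply by 3: C 3.00, H 7.00 → C3H7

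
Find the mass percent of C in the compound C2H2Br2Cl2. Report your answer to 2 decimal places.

9.36%

Molar mass = 2(12.01) + 2(1.008) + 2(79.90) + 2(35.45) = 256.736 g/mol
Mass of C per mole = 2 × 12.01 = 24.020 g
% C = 24.020 / 256.736 × 100 = 9.36%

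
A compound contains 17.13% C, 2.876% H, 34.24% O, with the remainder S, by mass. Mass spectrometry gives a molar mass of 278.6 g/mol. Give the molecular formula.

Assume 100 g: 17.13 g C, 2.876 g H, 34.24 g O, 45.754 g S.
C: 17.13 g ÷ 12.01 g/mol = 1.426 mol
H: 2.876 g ÷ 1.008 g/mol = 2.853 mol
O: 34.24 g ÷ 16.00 g/mol = 2.14 mol
S: 45.754 g ÷ 32.07 g/mol = 1.427 mol
Divide by the smallest (1.426 mol C): C 1.000, H 2.000, O 1.500, S 1.000
×2: C 2.00, H 4.00, O 3.00, S 2.00 → C2H4O3S2
Empirical-formula mass = 140.19 g/mol
n = 278.6 / 140.19 = 1.99 ≈ 2
Molecular formula = (C2H4O3S2)×2 = C4H8O6S4

C4H8O6S4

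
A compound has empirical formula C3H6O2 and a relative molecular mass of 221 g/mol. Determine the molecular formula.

C9H18O6

Empirical-formula mass = 74.08 g/mol
n = 221 / 74.08 = 2.98 ≈ 3
Molecular formula = (C3H6O2)3 = C9H18O6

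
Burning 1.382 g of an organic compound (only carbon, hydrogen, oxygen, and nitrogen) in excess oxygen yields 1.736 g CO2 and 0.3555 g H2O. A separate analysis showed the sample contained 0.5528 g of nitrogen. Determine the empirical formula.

C2H2N2O

mol C = 1.736 / 44.01 = 0.03945; mass C = 0.03945 × 12.01 = 0.4737 g
mol H = 2 × (0.3555 / 18.02) = 0.03946; mass H = 0.03946 × 1.008 = 0.03977 g
mol N = 0.5528 / 14.01 = 0.03946
mass O = 1.382 − (1.066) = 0.3157 g → mol O = 0.01973
Divide by the smallest (0.01973 mol O): C 1.999, H 2.000, N 2.000, O 1.000
≈ 2:2:2:1 → C2H2N2O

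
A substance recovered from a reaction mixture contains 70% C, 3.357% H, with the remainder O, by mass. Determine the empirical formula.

Assume 100 g: 70 g C, 3.357 g H, 26.643 g O.
Moles — C: 70 / 12.01 = 5.828 mol; H: 3.357 / 1.008 = 3.33 mol; O: 26.643 / 16.00 = 1.665 mol
Divide by the smallest (1.665 mol O): C 3.500, H 2.000, O 1.000
Scaling by 2: C 7.00, H 4.00, O 2.00 → C7H4O2

C7H4O2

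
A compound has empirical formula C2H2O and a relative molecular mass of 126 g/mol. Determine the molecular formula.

C6H6O3

Empirical-formula mass = 42.04 g/mol
n = 126 / 42.04 = 3.00 ≈ 3
Molecular formula = (C2H2O)3 = C6H6O3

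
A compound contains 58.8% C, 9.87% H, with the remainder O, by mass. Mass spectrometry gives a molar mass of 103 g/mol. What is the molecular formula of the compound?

C5H10O2

Assume 100 g: 58.8 g C, 9.87 g H, 31.33 g O.
n(C) = 58.8/12.01 = 4.896, n(H) = 9.87/1.008 = 9.792, n(O) = 31.33/16.00 = 1.958
Divide by the smallest (1.958 mol O): C 2.500, H 5.001, O 1.000
Multiply by 2: C 5.00, H 10.00, O 2.00 → C5H10O2
Empirical-formula mass = 102.13 g/mol
n = 103 / 102.13 = 1.01 ≈ 1
Molecular formula = empirical formula = C5H10O2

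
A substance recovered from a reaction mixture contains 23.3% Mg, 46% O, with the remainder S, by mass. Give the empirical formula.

MgO3S

Assume 100 g: 23.3 g Mg, 46 g O, 30.7 g S.
Mg: 23.3 g ÷ 24.31 g/mol = 0.9585 mol
O: 46 g ÷ 16.00 g/mol = 2.875 mol
S: 30.7 g ÷ 32.07 g/mol = 0.9573 mol
Divide by the smallest (0.9573 mol S): Mg 1.001, O 3.003, S 1.000
Ratio ≈ 1:3:1, so the empirical formula is MgO3S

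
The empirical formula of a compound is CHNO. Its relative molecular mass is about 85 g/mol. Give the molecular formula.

C2H2N2O2

Empirical-formula mass = 43.03 g/mol
n = 85 / 43.03 = 1.98 ≈ 2
Molecular formula = (CHNO)2 = C2H2N2O2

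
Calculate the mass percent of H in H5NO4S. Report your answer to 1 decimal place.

Molar mass = 5(1.008) + 1(14.01) + 4(16.00) + 1(32.07) = 115.120 g/mol
Mass of H per mole = 5 × 1.008 = 5.040 g
% H = 5.040 / 115.120 × 100 = 4.4%

4.4%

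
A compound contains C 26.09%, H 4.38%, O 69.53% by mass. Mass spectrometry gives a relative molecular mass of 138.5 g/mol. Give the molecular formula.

C3H6O6

Assume 100 g: 26.09 g C, 4.38 g H, 69.53 g O.
n(C) = 26.09/12.01 = 2.172, n(H) = 4.38/1.008 = 4.345, n(O) = 69.53/16.00 = 4.346
Smallest is C at 2.172 mol; normalising gives C 1.000, H 2.000, O 2.000
→ CH2O2
Empirical-formula mass = 46.03 g/mol
n = 138.5 / 46.03 = 3.01 ≈ 3
Molecular formula = (CH2O2)×3 = C3H6O6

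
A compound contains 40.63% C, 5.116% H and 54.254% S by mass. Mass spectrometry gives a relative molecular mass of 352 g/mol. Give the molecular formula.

C12H18S6

Assume 100 g: 40.63 g C, 5.116 g H, 54.254 g S.
C: 40.63 g ÷ 12.01 g/mol = 3.383 mol
H: 5.116 g ÷ 1.008 g/mol = 5.075 mol
S: 54.254 g ÷ 32.07 g/mol = 1.692 mol
Smallest is S at 1.692 mol; normalising gives C 2.000, H 3.000, S 1.000
≈ 2:3:1 → C2H3S
Empirical-formula mass = 59.11 g/mol
n = 352 / 59.11 = 5.95 ≈ 6
Molecular formula = (C2H3S)×6 = C12H18S6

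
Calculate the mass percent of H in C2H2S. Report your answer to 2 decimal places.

Molar mass = 2(12.01) + 2(1.008) + 1(32.07) = 58.106 g/mol
Mass of H per mole = 2 × 1.008 = 2.016 g
% H = 2.016 / 58.106 × 100 = 3.47%

3.47%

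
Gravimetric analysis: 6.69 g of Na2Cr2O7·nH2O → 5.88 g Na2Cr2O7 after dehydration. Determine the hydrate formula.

Na2Cr2O7·2H2O

Mass of water lost = 6.69 − 5.88 = 0.81 g → 0.81 / 18.02 = 0.04495 mol H2O
Molar mass of Na2Cr2O7 = 261.98 g/mol → mol Na2Cr2O7 = 5.88 / 261.98 = 0.02244
n = 0.04495 / 0.02244 = 2.00 ≈ 2 → Na2Cr2O7·2H2O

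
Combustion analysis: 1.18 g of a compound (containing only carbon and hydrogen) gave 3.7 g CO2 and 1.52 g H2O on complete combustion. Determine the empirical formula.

CH2

mol C = 3.7 / 44.01 = 0.08407; mass C = 0.08407 × 12.01 = 1.010 g
mol H = 2 × (1.52 / 18.02) = 0.1687; mass H = 0.1687 × 1.008 = 0.1701 g
Divide by the smallest (0.08407 mol C): C 1.000, H 2.007
≈ 1:2 → CH2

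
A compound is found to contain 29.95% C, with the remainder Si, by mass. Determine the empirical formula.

CSi

Assume 100 g: 29.95 g C, 70.05 g Si.
C: 29.95 g ÷ 12.01 g/mol = 2.494 mol
Si: 70.05 g ÷ 28.09 g/mol = 2.494 mol
Divide by the smallest (2.494 mol C): C 1.000, Si 1.000
Ratio ≈ 1:1, so the empirical formula is CSi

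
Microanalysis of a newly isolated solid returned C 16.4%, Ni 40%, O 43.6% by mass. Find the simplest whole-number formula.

Assume 100 g: 16.4 g C, 40 g Ni, 43.6 g O.
Moles — C: 16.4 / 12.01 = 1.366 mol; Ni: 40 / 58.69 = 0.6815 mol; O: 43.6 / 16.00 = 2.725 mol
Smallest is Ni at 0.6815 mol; normalising gives C 2.004, Ni 1.000, O 3.998
Ratio ≈ 2:1:4, so the empirical formula is C2NiO4

C2NiO4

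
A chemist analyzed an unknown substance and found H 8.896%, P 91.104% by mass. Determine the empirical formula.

H3P

Assume 100 g: 8.896 g H, 91.104 g P.
Moles — H: 8.896 / 1.008 = 8.825 mol; P: 91.104 / 30.97 = 2.942 mol
Ratios (÷ 2.942): H 3.000, P 1.000
→ H3P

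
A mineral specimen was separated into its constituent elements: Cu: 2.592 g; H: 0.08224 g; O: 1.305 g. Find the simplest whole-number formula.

CuH2O2

Cu: 2.592 g ÷ 63.55 g/mol = 0.04079 mol
H: 0.08224 g ÷ 1.008 g/mol = 0.08159 mol
O: 1.305 g ÷ 16.00 g/mol = 0.08156 mol
Divide by the smallest (0.04079 mol Cu): Cu 1.000, H 2.000, O 2.000
≈ 1:2:2 → CuH2O2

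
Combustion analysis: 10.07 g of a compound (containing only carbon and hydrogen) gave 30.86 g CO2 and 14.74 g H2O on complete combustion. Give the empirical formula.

C3H7

mol C = 30.86 / 44.01 = 0.7012; mass C = 0.7012 × 12.01 = 8.421 g
mol H = 2 × (14.74 / 18.02) = 1.636; mass H = 1.636 × 1.008 = 1.649 g
Divide by the smallest (0.7012 mol C): C 1.000, H 2.333
Scaling by 3: C 3.00, H 7.00 → C3H7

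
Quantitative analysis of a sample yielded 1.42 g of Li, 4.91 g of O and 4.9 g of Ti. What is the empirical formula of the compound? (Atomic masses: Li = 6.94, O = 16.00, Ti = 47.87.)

Li2O3Ti

Moles — Li: 1.42 / 6.94 = 0.2046 mol; O: 4.91 / 16.00 = 0.3069 mol; Ti: 4.9 / 47.87 = 0.1024 mol
Smallest is Ti at 0.1024 mol; normalising gives Li 1.999, O 2.998, Ti 1.000
≈ 2:3:1 → Li2O3Ti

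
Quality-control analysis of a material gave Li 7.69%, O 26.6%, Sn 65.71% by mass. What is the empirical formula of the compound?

Assume 100 g: 7.69 g Li, 26.6 g O, 65.71 g Sn.
Li: 7.69 g ÷ 6.94 g/mol = 1.108 mol
O: 26.6 g ÷ 16.00 g/mol = 1.663 mol
Sn: 65.71 g ÷ 118.71 g/mol = 0.5535 mol
Ratios (÷ 0.5535): Li 2.002, O 3.003, Sn 1.000
Ratio ≈ 2:3:1, so the empirical formula is Li2O3Sn

Li2O3Sn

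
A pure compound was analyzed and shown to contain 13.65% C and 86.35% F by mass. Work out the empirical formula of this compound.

CF4

Assume 100 g: 13.65 g C, 86.35 g F.
C: 13.65 g ÷ 12.01 g/mol = 1.137 mol
F: 86.35 g ÷ 19.00 g/mol = 4.545 mol
Ratios (÷ 1.137): C 1.000, F 3.999
Ratio ≈ 1:4, so the empirical formula is CF4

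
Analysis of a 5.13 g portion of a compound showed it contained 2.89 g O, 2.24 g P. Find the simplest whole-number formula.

O: 2.89 g ÷ 16.00 g/mol = 0.1806 mol
P: 2.24 g ÷ 30.97 g/mol = 0.07233 mol
Ratios (÷ 0.07233): O 2.497, P 1.000
Scaling by 2: O 4.99, P 2.00 → O5P2

O5P2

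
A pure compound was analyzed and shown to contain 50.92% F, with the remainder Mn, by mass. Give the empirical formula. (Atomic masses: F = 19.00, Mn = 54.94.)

Assume 100 g: 50.92 g F, 49.08 g Mn.
F: 50.92 g ÷ 19.00 g/mol = 2.68 mol
Mn: 49.08 g ÷ 54.94 g/mol = 0.8933 mol
Smallest is Mn at 0.8933 mol; normalising gives F 3.000, Mn 1.000
→ F3Mn

F3Mn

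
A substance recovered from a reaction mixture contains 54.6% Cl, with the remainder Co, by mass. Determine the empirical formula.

Assume 100 g: 54.6 g Cl, 45.4 g Co.
Cl: 54.6 g ÷ 35.45 g/mol = 1.54 mol
Co: 45.4 g ÷ 58.93 g/mol = 0.7704 mol
Divide by the smallest (0.7704 mol Co): Cl 1.999, Co 1.000
≈ 2:1 → Cl2Co

Cl2Co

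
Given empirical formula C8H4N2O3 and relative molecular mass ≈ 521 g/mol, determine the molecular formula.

C24H12N6O9

Empirical-formula mass = 176.13 g/mol
n = 521 / 176.13 = 2.96 ≈ 3
Molecular formula = (C8H4N2O3)3 = C24H12N6O9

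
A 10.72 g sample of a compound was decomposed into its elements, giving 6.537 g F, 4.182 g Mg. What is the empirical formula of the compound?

F2Mg

Moles — F: 6.537 / 19.00 = 0.3441 mol; Mg: 4.182 / 24.31 = 0.172 mol
Divide by the smallest (0.172 mol Mg): F 2.000, Mg 1.000
Ratio ≈ 2:1, so the empirical formula is F2Mg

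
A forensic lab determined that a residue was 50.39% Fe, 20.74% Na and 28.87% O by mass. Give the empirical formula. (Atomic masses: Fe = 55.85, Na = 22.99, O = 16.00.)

FeNaO2

Assume 100 g: 50.39 g Fe, 20.74 g Na, 28.87 g O.
Fe: 50.39 g ÷ 55.85 g/mol = 0.9022 mol
Na: 20.74 g ÷ 22.99 g/mol = 0.9021 mol
O: 28.87 g ÷ 16.00 g/mol = 1.804 mol
Ratios (÷ 0.9021): Fe 1.000, Na 1.000, O 2.000
≈ 1:1:2 → FeNaO2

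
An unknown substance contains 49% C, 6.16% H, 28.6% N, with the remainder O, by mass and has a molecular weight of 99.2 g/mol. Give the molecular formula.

C4H6N2O

Assume 100 g: 49 g C, 6.16 g H, 28.6 g N, 16.24 g O.
C: 49 g ÷ 12.01 g/mol = 4.08 mol
H: 6.16 g ÷ 1.008 g/mol = 6.111 mol
N: 28.6 g ÷ 14.01 g/mol = 2.041 mol
O: 16.24 g ÷ 16.00 g/mol = 1.015 mol
Smallest is O at 1.015 mol; normalising gives C 4.020, H 6.021, N 2.011, O 1.000
≈ 4:6:2:1 → C4H6N2O
Empirical-formula mass = 98.11 g/mol
n = 99.2 / 98.11 = 1.01 ≈ 1
Molecular formula = empirical formula = C4H6N2O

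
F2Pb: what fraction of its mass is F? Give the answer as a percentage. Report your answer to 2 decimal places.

15.50%

Molar mass = 2(19.00) + 1(207.2) = 245.200 g/mol
Mass of F per mole = 2 × 19.00 = 38.000 g
% F = 38.000 / 245.200 × 100 = 15.50%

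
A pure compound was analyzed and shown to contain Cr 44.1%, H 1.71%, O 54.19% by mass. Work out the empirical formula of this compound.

Assume 100 g: 44.1 g Cr, 1.71 g H, 54.19 g O.
Cr: 44.1 g ÷ 52.00 g/mol = 0.8481 mol
H: 1.71 g ÷ 1.008 g/mol = 1.696 mol
O: 54.19 g ÷ 16.00 g/mol = 3.387 mol
Ratios (÷ 0.8481): Cr 1.000, H 2.000, O 3.994
≈ 1:2:4 → CrH2O4

CrH2O4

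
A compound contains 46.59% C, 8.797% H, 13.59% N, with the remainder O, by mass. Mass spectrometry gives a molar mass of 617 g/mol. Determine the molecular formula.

Assume 100 g: 46.59 g C, 8.797 g H, 13.59 g N, 31.023 g O.
C: 46.59 g ÷ 12.01 g/mol = 3.879 mol
H: 8.797 g ÷ 1.008 g/mol = 8.727 mol
N: 13.59 g ÷ 14.01 g/mol = 0.97 mol
O: 31.023 g ÷ 16.00 g/mol = 1.939 mol
Smallest is N at 0.97 mol; normalising gives C 3.999, H 8.997, N 1.000, O 1.999
→ C4H9NO2
Empirical-formula mass = 103.12 g/mol
n = 617 / 103.12 = 5.98 ≈ 6
Molecular formula = (C4H9NO2)×6 = C24H54N6O12

C24H54N6O12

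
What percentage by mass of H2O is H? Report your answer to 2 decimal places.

Molar mass = 2(1.008) + 1(16.00) = 18.016 g/mol
Mass of H per mole = 2 × 1.008 = 2.016 g
% H = 2.016 / 18.016 × 100 = 11.19%

11.19%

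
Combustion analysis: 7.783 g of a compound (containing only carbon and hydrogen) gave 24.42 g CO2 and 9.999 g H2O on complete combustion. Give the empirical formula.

mol C = 24.42 / 44.01 = 0.5549; mass C = 0.5549 × 12.01 = 6.664 g
mol H = 2 × (9.999 / 18.02) = 1.110; mass H = 1.110 × 1.008 = 1.119 g
Divide by the smallest (0.5549 mol C): C 1.000, H 2.000
→ CH2

CH2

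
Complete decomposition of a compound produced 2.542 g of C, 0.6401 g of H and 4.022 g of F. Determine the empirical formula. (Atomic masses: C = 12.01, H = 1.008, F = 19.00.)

Moles — C: 2.542 / 12.01 = 0.2117 mol; H: 0.6401 / 1.008 = 0.635 mol; F: 4.022 / 19.00 = 0.2117 mol
Smallest is C at 0.2117 mol; normalising gives C 1.000, H 3.000, F 1.000
Ratio ≈ 1:3:1, so the empirical formula is CH3F

CH3F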